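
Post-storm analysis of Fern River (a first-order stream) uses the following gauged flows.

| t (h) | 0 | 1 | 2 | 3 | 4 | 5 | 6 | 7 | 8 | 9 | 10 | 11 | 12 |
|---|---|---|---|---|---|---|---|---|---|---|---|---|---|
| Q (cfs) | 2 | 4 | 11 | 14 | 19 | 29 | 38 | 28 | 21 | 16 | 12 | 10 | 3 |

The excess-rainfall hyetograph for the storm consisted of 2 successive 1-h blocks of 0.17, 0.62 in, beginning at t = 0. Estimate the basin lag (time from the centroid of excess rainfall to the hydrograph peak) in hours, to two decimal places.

Centroid of excess rainfall: t_c = Σ P_i·t̄_i / ΣP_i = 1.2848 h (block centres at 0.5, 1.5 h).
Hydrograph peak occurs at t = 6 h, so basin lag t_L = 6 − 1.2848 = 4.72 h.

t_L ≈ 4.72 h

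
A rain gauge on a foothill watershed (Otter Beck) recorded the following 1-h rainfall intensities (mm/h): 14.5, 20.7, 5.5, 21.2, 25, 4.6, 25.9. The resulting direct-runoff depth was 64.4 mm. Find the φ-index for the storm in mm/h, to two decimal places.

φ ≈ 8.58 mm/h

Only the 5 blocks with intensity above φ contribute runoff: 14.5, 20.7, 21.2, 25, 25.9 mm/h.
Σ(I−φ)·Δt = d  ⇒  (14.5+20.7+21.2+25+25.9 − 5φ)·1 = 64.4
φ = (107.3 − 64.4/1) / 5 = 8.58 mm/h.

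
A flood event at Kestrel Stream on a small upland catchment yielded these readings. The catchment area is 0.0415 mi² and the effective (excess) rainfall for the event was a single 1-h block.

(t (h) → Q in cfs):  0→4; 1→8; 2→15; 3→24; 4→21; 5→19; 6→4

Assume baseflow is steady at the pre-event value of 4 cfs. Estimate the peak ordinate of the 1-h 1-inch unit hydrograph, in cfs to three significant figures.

Direct runoff: 0.0, 4.0, 11.0, 20.0, 17.0, 15.0, 0.0 cfs; ΣQ_DR = 67.00 cfs, peak = 20.0 cfs.
Runoff depth d = ΣQ_DR·Δt / A = 67.00 × 3600 / (0.0415 mi²) = 2.502 in.
The 1-inch UH is the DRH scaled by (1 in)/d, so U_p = 20.0 × 1/2.502 = 7.99 cfs.

U_p ≈ 7.99 cfs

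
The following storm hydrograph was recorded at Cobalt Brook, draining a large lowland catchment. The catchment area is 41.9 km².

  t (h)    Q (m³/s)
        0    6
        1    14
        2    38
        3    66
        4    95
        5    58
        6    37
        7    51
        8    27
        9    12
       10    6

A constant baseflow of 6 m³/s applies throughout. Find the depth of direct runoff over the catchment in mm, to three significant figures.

d ≈ 29.6 mm

Direct runoff: 0.0, 8.0, 32.0, 60.0, 89.0, 52.0, 31.0, 45.0, 21.0, 6.0, 0.0 m³/s; ΣQ_DR = 344.0 m³/s.
V = ΣQ_DR · Δt = 344.0 × 3600 s = 1.238 × 10^6 m³.
Over A = 41.9 km², depth = V / A = 29.6 mm.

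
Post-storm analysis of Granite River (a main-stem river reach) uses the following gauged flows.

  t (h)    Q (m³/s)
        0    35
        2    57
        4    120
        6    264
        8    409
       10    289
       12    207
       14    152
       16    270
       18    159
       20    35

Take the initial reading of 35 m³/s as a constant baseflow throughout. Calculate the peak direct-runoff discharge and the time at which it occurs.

Q_p = 374.0 m³/s at t = 8 h

Subtracting baseflow gives direct-runoff ordinates: 0.0, 22.0, 85.0, 229.0, 374.0, 254.0, 172.0, 117.0, 235.0, 124.0, 0.0 m³/s.
The maximum is 374.0 m³/s, occurring at the reading for t = 8 h.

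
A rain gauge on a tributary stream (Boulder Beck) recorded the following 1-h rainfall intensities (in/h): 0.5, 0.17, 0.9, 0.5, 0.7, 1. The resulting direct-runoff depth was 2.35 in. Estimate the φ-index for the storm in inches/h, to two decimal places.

Only the 5 blocks with intensity above φ contribute runoff: 0.5, 0.9, 0.5, 0.7, 1 in/h.
Σ(I−φ)·Δt = d  ⇒  (0.5+0.9+0.5+0.7+1 − 5φ)·1 = 2.35
φ = (3.600 − 2.35/1) / 5 = 0.25 in/h.

φ ≈ 0.25 in/h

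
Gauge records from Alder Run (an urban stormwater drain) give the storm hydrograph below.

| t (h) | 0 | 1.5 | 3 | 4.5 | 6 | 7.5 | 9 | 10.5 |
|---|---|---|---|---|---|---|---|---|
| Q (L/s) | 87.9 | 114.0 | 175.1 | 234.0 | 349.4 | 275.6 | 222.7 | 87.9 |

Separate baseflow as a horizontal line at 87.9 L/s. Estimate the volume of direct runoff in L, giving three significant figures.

V ≈ 4.55 × 10^6 L

Direct-runoff ordinates (Q − Q_b): 0.0, 26.1, 87.2, 146.1, 261.5, 187.7, 134.8, 0.0 L/s.
ΣQ_DR = 843.4 L/s.
With Δt = 1.5 h = 5400 s, V = ΣQ_DR · Δt = 843.4 × 5400 = 4.55 × 10^6 L.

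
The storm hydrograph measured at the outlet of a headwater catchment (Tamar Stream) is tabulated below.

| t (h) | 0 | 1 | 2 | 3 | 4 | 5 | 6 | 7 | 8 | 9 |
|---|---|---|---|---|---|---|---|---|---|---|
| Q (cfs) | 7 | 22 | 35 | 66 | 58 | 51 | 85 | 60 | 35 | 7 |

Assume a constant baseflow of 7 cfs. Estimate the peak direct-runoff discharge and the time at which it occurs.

Q_p = 78.0 cfs at t = 6 h

Subtracting baseflow gives direct-runoff ordinates: 0.0, 15.0, 28.0, 59.0, 51.0, 44.0, 78.0, 53.0, 28.0, 0.0 cfs.
The maximum is 78.0 cfs, occurring at the reading for t = 6 h.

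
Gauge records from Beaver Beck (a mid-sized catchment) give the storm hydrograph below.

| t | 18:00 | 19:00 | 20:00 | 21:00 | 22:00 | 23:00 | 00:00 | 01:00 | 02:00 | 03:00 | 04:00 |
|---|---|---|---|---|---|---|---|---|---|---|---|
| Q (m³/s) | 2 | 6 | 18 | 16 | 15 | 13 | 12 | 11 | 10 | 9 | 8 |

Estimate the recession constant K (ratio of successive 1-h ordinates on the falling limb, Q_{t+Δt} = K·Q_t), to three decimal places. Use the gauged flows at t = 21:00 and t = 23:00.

K ≈ 0.901

Using the recession-limb readings at t = 21:00 and t = 23:00: Q falls from 16 to 13 m³/s over 2 intervals.
K = (Q₂/Q₁)^(1/2) = (13/16)^(1/2) = 0.901.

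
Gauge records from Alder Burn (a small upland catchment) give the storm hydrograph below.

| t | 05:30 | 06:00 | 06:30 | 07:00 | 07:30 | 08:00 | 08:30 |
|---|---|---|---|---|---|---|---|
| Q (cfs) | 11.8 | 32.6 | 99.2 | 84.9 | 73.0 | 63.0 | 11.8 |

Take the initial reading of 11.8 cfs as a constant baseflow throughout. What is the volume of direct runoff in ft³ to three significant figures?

V ≈ 5.29 × 10^5 ft³

Direct-runoff ordinates (Q − Q_b): 0.0, 20.8, 87.4, 73.1, 61.2, 51.2, 0.0 cfs.
ΣQ_DR = 293.7 cfs.
With Δt = 0.5 h = 1800 s, V = ΣQ_DR · Δt = 293.7 × 1800 = 5.29 × 10^5 ft³.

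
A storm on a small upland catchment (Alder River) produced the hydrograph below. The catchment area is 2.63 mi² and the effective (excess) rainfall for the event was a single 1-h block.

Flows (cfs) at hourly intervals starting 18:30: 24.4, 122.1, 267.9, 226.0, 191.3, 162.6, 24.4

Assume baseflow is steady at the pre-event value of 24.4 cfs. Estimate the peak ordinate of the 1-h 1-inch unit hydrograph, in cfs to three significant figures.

Direct runoff: 0.0, 97.7, 243.5, 201.6, 166.9, 138.2, 0.0 cfs; ΣQ_DR = 847.9 cfs, peak = 243.5 cfs.
Runoff depth d = ΣQ_DR·Δt / A = 847.9 × 3600 / (2.63 mi²) = 0.4996 in.
The 1-inch UH is the DRH scaled by (1 in)/d, so U_p = 243.5 × 1/0.4996 = 487 cfs.

U_p ≈ 487 cfs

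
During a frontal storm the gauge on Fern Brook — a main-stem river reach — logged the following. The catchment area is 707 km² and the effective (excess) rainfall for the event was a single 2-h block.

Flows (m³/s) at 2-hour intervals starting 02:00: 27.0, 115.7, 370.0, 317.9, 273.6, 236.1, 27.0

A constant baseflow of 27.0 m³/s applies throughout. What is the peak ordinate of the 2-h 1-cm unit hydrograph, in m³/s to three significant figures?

U_p ≈ 286 m³/s

Direct runoff: 0.0, 88.7, 343.0, 290.9, 246.6, 209.1, 0.0 m³/s; ΣQ_DR = 1178 m³/s, peak = 343.0 m³/s.
Runoff depth d = ΣQ_DR·Δt / A = 1178 × 7200 / (707 km²) = 12.00 mm.
The 1-cm UH is the DRH scaled by (10 mm)/d, so U_p = 343.0 × 10/12.00 = 286 m³/s.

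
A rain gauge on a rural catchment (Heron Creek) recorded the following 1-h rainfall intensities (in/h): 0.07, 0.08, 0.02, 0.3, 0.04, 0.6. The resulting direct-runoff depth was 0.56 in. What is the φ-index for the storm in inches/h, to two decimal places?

φ ≈ 0.17 in/h

Only the 2 blocks with intensity above φ contribute runoff: 0.3, 0.6 in/h.
Σ(I−φ)·Δt = d  ⇒  (0.3+0.6 − 2φ)·1 = 0.56
φ = (0.9000 − 0.56/1) / 2 = 0.17 in/h.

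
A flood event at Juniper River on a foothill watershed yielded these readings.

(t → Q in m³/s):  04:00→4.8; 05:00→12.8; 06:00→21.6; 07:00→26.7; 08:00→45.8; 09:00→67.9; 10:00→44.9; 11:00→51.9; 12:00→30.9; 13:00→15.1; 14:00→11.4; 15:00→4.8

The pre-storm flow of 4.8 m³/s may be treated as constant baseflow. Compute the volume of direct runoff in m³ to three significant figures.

Direct-runoff ordinates (Q − Q_b): 0.0, 8.0, 16.8, 21.9, 41.0, 63.1, 40.1, 47.1, 26.1, 10.3, 6.6, 0.0 m³/s.
ΣQ_DR = 281.0 m³/s.
With Δt = 1 h = 3600 s, V = ΣQ_DR · Δt = 281.0 × 3600 = 1.01 × 10^6 m³.

V ≈ 1.01 × 10^6 m³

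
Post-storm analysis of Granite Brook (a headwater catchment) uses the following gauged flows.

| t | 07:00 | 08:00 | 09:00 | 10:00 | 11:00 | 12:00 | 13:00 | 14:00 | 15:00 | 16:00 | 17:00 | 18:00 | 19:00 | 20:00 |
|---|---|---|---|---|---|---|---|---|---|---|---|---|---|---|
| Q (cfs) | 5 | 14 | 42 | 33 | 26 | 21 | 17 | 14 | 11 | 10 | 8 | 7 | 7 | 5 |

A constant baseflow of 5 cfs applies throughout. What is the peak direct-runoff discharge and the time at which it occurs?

Subtracting baseflow gives direct-runoff ordinates: 0.0, 9.0, 37.0, 28.0, 21.0, 16.0, 12.0, 9.0, 6.0, 5.0, 3.0, 2.0, 2.0, 0.0 cfs.
The maximum is 37.0 cfs, occurring at the reading for t = 09:00.

Q_p = 37.0 cfs at t = 09:00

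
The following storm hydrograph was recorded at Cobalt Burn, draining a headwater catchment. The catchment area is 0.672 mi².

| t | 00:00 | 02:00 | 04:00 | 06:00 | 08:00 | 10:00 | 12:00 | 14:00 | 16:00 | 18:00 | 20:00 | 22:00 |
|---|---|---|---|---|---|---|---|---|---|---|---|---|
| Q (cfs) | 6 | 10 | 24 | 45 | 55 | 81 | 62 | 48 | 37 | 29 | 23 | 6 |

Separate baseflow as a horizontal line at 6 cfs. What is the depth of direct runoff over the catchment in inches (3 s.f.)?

d ≈ 1.63 in

Direct runoff: 0.0, 4.0, 18.0, 39.0, 49.0, 75.0, 56.0, 42.0, 31.0, 23.0, 17.0, 0.0 cfs; ΣQ_DR = 354.0 cfs.
V = ΣQ_DR · Δt = 354.0 × 7200 s = 2.549 × 10^6 ft³.
Over A = 0.672 mi², depth = V / A = 1.63 in.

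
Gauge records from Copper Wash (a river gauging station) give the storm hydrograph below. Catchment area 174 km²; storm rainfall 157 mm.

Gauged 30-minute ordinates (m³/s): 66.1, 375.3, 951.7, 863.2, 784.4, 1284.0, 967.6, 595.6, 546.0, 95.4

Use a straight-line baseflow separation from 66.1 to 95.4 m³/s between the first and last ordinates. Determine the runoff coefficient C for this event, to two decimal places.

ΣQ_DR = 5722 m³/s; V = ΣQ_DR·Δt = 1.030 × 10^7 m³.
Runoff depth d = V / A = 59.19 mm.
C = d / P = 59.19 / 157 = 0.38.

C ≈ 0.38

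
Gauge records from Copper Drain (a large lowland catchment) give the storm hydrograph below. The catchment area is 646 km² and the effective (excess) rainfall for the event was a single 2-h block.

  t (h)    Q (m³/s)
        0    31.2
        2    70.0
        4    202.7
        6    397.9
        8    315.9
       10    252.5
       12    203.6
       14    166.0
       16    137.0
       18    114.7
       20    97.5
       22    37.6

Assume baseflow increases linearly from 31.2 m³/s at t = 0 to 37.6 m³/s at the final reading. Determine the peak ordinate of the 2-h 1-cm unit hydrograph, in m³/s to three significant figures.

Direct runoff: 0.00, 38.22, 170.34, 364.95, 282.37, 218.39, 168.91, 130.73, 101.15, 78.26, 60.48, 0.00 m³/s; ΣQ_DR = 1614 m³/s, peak = 364.95 m³/s.
Runoff depth d = ΣQ_DR·Δt / A = 1614 × 7200 / (646 km²) = 17.99 mm.
The 1-cm UH is the DRH scaled by (10 mm)/d, so U_p = 364.95 × 10/17.99 = 203 m³/s.

U_p ≈ 203 m³/s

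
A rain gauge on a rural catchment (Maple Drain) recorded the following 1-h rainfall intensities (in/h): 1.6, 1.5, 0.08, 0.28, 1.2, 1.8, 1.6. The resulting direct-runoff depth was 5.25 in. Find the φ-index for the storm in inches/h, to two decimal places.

Only the 5 blocks with intensity above φ contribute runoff: 1.6, 1.5, 1.2, 1.8, 1.6 in/h.
Σ(I−φ)·Δt = d  ⇒  (1.6+1.5+1.2+1.8+1.6 − 5φ)·1 = 5.25
φ = (7.700 − 5.25/1) / 5 = 0.49 in/h.

φ ≈ 0.49 in/h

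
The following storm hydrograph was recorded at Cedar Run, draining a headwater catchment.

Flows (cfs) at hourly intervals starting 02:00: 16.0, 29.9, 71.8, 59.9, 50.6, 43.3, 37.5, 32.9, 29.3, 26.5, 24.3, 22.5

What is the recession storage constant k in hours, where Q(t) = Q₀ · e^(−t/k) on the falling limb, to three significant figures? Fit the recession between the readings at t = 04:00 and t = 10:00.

k ≈ 6.69 h

On the falling limb, Q drops from 71.8 to 29.3 cfs between t = 04:00 and t = 10:00 (Δt = 6 h).
k = −Δt / ln(Q₂/Q₁) = −6 / ln(29.3/71.8) = 6.69 h.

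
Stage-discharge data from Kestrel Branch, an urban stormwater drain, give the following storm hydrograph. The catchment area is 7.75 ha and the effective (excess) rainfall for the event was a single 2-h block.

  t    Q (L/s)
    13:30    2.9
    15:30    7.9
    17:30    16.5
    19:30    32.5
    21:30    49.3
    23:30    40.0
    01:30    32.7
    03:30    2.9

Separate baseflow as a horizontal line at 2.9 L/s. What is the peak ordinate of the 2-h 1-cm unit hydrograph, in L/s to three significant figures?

Direct runoff: 0.0, 5.0, 13.6, 29.6, 46.4, 37.1, 29.8, 0.0 L/s; ΣQ_DR = 161.5 L/s, peak = 46.4 L/s.
Runoff depth d = ΣQ_DR·Δt / A = 161.5 × 7200 / (7.75 ha) = 15.00 mm.
The 1-cm UH is the DRH scaled by (10 mm)/d, so U_p = 46.4 × 10/15.00 = 30.9 L/s.

U_p ≈ 30.9 L/s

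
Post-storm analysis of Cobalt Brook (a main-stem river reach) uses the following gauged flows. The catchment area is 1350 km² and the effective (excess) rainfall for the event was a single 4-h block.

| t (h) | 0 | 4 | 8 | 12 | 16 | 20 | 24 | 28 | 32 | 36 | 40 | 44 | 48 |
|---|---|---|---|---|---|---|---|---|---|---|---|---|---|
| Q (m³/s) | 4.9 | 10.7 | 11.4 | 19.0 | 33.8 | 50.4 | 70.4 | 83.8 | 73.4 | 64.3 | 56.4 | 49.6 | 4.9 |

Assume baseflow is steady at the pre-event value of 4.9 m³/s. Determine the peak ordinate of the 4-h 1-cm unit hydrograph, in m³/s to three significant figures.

Direct runoff: 0.0, 5.8, 6.5, 14.1, 28.9, 45.5, 65.5, 78.9, 68.5, 59.4, 51.5, 44.7, 0.0 m³/s; ΣQ_DR = 469.3 m³/s, peak = 78.9 m³/s.
Runoff depth d = ΣQ_DR·Δt / A = 469.3 × 14400 / (1350 km²) = 5.006 mm.
The 1-cm UH is the DRH scaled by (10 mm)/d, so U_p = 78.9 × 10/5.006 = 158 m³/s.

U_p ≈ 158 m³/s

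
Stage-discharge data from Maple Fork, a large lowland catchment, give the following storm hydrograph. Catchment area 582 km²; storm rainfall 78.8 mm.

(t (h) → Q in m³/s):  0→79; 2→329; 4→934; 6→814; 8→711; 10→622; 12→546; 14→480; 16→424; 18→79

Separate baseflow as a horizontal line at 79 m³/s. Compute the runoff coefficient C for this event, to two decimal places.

C ≈ 0.66

ΣQ_DR = 4228 m³/s; V = ΣQ_DR·Δt = 3.044 × 10^7 m³.
Runoff depth d = V / A = 52.31 mm.
C = d / P = 52.31 / 78.8 = 0.66.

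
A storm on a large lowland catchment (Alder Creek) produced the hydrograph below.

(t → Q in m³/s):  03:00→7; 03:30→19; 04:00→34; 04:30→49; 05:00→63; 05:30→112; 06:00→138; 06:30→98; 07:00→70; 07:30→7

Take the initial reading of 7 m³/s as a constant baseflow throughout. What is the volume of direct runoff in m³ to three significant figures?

Direct-runoff ordinates (Q − Q_b): 0.0, 12.0, 27.0, 42.0, 56.0, 105.0, 131.0, 91.0, 63.0, 0.0 m³/s.
ΣQ_DR = 527.0 m³/s.
With Δt = 0.5 h = 1800 s, V = ΣQ_DR · Δt = 527.0 × 1800 = 9.49 × 10^5 m³.

V ≈ 9.49 × 10^5 m³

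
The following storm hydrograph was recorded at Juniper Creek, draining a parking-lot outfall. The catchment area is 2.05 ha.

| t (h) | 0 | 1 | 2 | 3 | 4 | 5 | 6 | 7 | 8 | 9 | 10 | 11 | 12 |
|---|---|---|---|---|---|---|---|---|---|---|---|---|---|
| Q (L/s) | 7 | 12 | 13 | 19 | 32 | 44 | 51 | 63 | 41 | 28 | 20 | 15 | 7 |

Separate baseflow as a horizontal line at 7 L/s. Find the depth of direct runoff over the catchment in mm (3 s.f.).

Direct runoff: 0.0, 5.0, 6.0, 12.0, 25.0, 37.0, 44.0, 56.0, 34.0, 21.0, 13.0, 8.0, 0.0 L/s; ΣQ_DR = 261.0 L/s.
V = ΣQ_DR · Δt = 261.0 × 3600 s = 9.396 × 10^5 L.
Over A = 2.05 ha, depth = V / A = 45.8 mm.

d ≈ 45.8 mm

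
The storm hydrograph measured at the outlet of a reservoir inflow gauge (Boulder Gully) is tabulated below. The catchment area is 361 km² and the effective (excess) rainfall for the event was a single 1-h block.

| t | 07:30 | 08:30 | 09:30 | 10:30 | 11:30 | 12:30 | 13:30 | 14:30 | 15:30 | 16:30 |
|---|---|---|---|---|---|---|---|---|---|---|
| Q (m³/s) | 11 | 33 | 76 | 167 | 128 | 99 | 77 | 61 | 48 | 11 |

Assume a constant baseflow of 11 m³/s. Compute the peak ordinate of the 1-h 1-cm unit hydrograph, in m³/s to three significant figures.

U_p ≈ 260 m³/s

Direct runoff: 0.0, 22.0, 65.0, 156.0, 117.0, 88.0, 66.0, 50.0, 37.0, 0.0 m³/s; ΣQ_DR = 601.0 m³/s, peak = 156.0 m³/s.
Runoff depth d = ΣQ_DR·Δt / A = 601.0 × 3600 / (361 km²) = 5.993 mm.
The 1-cm UH is the DRH scaled by (10 mm)/d, so U_p = 156.0 × 10/5.993 = 260 m³/s.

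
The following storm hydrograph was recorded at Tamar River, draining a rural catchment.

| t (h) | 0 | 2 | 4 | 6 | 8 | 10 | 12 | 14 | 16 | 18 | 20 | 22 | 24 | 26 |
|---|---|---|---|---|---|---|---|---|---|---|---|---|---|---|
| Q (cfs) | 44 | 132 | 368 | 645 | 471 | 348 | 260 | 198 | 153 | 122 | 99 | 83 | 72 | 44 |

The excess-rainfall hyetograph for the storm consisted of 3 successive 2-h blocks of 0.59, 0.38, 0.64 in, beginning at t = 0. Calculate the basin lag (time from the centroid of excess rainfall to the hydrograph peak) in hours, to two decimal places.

t_L ≈ 2.94 h

Centroid of excess rainfall: t_c = Σ P_i·t̄_i / ΣP_i = 3.0621 h (block centres at 1, 3, 5 h).
Hydrograph peak occurs at t = 6 h, so basin lag t_L = 6 − 3.0621 = 2.94 h.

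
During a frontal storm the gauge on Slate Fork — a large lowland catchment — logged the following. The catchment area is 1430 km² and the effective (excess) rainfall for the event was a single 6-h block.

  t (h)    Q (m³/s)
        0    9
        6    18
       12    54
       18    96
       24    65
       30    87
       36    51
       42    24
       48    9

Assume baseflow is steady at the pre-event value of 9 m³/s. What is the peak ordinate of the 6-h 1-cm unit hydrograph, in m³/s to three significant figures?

U_p ≈ 173 m³/s

Direct runoff: 0.0, 9.0, 45.0, 87.0, 56.0, 78.0, 42.0, 15.0, 0.0 m³/s; ΣQ_DR = 332.0 m³/s, peak = 87.0 m³/s.
Runoff depth d = ΣQ_DR·Δt / A = 332.0 × 21600 / (1430 km²) = 5.015 mm.
The 1-cm UH is the DRH scaled by (10 mm)/d, so U_p = 87.0 × 10/5.015 = 173 m³/s.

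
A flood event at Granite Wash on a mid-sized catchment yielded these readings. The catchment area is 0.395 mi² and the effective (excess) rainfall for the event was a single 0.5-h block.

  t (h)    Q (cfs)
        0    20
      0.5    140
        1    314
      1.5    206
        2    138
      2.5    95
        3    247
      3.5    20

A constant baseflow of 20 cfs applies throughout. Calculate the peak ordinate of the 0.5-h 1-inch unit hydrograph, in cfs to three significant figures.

U_p ≈ 147 cfs

Direct runoff: 0.0, 120.0, 294.0, 186.0, 118.0, 75.0, 227.0, 0.0 cfs; ΣQ_DR = 1020 cfs, peak = 294.0 cfs.
Runoff depth d = ΣQ_DR·Δt / A = 1020 × 1800 / (0.395 mi²) = 2.001 in.
The 1-inch UH is the DRH scaled by (1 in)/d, so U_p = 294.0 × 1/2.001 = 147 cfs.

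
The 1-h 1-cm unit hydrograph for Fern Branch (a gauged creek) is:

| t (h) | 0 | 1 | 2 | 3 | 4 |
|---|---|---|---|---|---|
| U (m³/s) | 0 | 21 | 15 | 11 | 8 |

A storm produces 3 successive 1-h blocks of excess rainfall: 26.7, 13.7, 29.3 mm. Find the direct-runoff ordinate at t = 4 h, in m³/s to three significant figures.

Q ≈ 80.4 m³/s

By discrete convolution, Q_j = Σ (P_i / 10 mm) · U_{j−i}.
At t = 4 h (j=4): Q = (26.7/10)·8 + (13.7/10)·11 + (29.3/10)·15 = 80.4 m³/s.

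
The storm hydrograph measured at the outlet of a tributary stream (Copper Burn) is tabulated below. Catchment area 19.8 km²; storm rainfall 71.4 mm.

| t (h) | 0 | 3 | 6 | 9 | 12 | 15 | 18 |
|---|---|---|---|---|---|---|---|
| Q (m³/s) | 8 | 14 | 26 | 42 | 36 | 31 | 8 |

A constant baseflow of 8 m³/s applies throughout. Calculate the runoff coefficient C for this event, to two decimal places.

ΣQ_DR = 109.0 m³/s; V = ΣQ_DR·Δt = 1.177 × 10^6 m³.
Runoff depth d = V / A = 59.45 mm.
C = d / P = 59.45 / 71.4 = 0.83.

C ≈ 0.83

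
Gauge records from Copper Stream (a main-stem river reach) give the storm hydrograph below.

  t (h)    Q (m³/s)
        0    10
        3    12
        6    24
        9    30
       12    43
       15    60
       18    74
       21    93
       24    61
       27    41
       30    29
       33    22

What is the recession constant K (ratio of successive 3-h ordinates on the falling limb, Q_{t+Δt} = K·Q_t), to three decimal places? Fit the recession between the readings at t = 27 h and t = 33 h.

Using the recession-limb readings at t = 27 h and t = 33 h: Q falls from 41 to 22 m³/s over 2 intervals.
K = (Q₂/Q₁)^(1/2) = (22/41)^(1/2) = 0.733.

K ≈ 0.733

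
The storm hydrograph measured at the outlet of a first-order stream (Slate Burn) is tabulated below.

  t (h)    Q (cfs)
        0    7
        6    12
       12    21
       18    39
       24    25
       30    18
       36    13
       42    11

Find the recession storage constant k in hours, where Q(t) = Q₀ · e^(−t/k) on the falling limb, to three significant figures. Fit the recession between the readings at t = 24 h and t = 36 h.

k ≈ 18.4 h

On the falling limb, Q drops from 25 to 13 cfs between t = 24 h and t = 36 h (Δt = 12 h).
k = −Δt / ln(Q₂/Q₁) = −12 / ln(13/25) = 18.4 h.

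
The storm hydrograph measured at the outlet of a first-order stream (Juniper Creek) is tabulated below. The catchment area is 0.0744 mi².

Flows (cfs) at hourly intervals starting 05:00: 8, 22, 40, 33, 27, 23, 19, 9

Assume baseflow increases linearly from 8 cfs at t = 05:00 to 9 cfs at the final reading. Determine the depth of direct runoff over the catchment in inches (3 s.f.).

Direct runoff: 0.00, 13.86, 31.71, 24.57, 18.43, 14.29, 10.14, 0.00 cfs; ΣQ_DR = 113.0 cfs.
V = ΣQ_DR · Δt = 113.0 × 3600 s = 4.068 × 10^5 ft³.
Over A = 0.0744 mi², depth = V / A = 2.35 in.

d ≈ 2.35 in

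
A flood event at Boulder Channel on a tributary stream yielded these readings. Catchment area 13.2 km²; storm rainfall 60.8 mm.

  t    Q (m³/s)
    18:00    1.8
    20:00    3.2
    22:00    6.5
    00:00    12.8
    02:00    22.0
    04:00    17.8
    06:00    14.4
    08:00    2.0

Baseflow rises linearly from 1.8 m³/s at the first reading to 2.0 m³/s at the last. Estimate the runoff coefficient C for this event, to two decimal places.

C ≈ 0.59

ΣQ_DR = 65.30 m³/s; V = ΣQ_DR·Δt = 4.702 × 10^5 m³.
Runoff depth d = V / A = 35.62 mm.
C = d / P = 35.62 / 60.8 = 0.59.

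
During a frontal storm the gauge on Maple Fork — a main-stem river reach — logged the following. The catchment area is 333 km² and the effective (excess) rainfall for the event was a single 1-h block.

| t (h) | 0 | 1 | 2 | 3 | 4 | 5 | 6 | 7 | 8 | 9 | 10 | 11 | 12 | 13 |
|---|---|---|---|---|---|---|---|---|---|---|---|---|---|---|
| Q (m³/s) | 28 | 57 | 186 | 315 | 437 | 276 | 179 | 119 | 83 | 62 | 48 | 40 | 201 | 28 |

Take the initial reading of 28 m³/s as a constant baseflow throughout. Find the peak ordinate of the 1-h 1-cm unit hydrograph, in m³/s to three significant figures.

U_p ≈ 227 m³/s

Direct runoff: 0.0, 29.0, 158.0, 287.0, 409.0, 248.0, 151.0, 91.0, 55.0, 34.0, 20.0, 12.0, 173.0, 0.0 m³/s; ΣQ_DR = 1667 m³/s, peak = 409.0 m³/s.
Runoff depth d = ΣQ_DR·Δt / A = 1667 × 3600 / (333 km²) = 18.02 mm.
The 1-cm UH is the DRH scaled by (10 mm)/d, so U_p = 409.0 × 10/18.02 = 227 m³/s.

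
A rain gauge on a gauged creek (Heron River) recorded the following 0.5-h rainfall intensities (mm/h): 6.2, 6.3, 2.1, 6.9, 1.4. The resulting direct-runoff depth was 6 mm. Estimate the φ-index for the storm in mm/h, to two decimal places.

Only the 3 blocks with intensity above φ contribute runoff: 6.2, 6.3, 6.9 mm/h.
Σ(I−φ)·Δt = d  ⇒  (6.2+6.3+6.9 − 3φ)·0.5 = 6
φ = (19.40 − 6/0.5) / 3 = 2.47 mm/h.

φ ≈ 2.47 mm/h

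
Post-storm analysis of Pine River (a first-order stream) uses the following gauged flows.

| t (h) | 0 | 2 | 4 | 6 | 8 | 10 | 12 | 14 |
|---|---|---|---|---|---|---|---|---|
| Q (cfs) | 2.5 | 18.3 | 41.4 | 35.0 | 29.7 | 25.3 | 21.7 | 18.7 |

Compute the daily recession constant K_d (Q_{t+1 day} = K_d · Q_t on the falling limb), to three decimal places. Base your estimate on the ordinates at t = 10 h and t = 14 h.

K_d ≈ 0.163

Between t = 10 h and t = 14 h the flow falls from 25.3 to 18.7 cfs over 2×2 h = 4 h.
Per-interval ratio K = (18.7/25.3)^(1/2) = 0.8597; K_d = K^(24/2) = 0.163.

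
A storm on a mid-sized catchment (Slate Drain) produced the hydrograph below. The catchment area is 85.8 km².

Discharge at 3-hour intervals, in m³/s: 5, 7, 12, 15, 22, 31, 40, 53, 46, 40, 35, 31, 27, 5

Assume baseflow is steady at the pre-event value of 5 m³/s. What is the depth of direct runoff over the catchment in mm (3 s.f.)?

d ≈ 37.6 mm

Direct runoff: 0.0, 2.0, 7.0, 10.0, 17.0, 26.0, 35.0, 48.0, 41.0, 35.0, 30.0, 26.0, 22.0, 0.0 m³/s; ΣQ_DR = 299.0 m³/s.
V = ΣQ_DR · Δt = 299.0 × 10800 s = 3.229 × 10^6 m³.
Over A = 85.8 km², depth = V / A = 37.6 mm.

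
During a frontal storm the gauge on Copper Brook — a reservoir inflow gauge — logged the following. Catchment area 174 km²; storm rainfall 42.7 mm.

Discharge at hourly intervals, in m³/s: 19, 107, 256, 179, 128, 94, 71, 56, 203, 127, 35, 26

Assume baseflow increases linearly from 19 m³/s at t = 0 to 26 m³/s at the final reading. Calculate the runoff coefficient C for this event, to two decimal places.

C ≈ 0.50

ΣQ_DR = 1031 m³/s; V = ΣQ_DR·Δt = 3.712 × 10^6 m³.
Runoff depth d = V / A = 21.33 mm.
C = d / P = 21.33 / 42.7 = 0.50.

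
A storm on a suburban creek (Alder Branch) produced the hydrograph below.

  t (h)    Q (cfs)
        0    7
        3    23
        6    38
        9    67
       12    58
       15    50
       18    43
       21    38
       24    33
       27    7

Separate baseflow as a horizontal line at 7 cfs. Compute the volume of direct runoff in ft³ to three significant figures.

Direct-runoff ordinates (Q − Q_b): 0.0, 16.0, 31.0, 60.0, 51.0, 43.0, 36.0, 31.0, 26.0, 0.0 cfs.
ΣQ_DR = 294.0 cfs.
With Δt = 3 h = 10800 s, V = ΣQ_DR · Δt = 294.0 × 10800 = 3.18 × 10^6 ft³.

V ≈ 3.18 × 10^6 ft³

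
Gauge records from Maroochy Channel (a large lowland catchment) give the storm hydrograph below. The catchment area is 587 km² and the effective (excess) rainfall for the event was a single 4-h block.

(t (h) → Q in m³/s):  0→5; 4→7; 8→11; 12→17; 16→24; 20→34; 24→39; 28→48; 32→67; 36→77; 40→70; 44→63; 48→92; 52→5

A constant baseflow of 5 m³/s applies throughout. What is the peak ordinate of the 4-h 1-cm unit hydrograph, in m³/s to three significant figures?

Direct runoff: 0.0, 2.0, 6.0, 12.0, 19.0, 29.0, 34.0, 43.0, 62.0, 72.0, 65.0, 58.0, 87.0, 0.0 m³/s; ΣQ_DR = 489.0 m³/s, peak = 87.0 m³/s.
Runoff depth d = ΣQ_DR·Δt / A = 489.0 × 14400 / (587 km²) = 12.00 mm.
The 1-cm UH is the DRH scaled by (10 mm)/d, so U_p = 87.0 × 10/12.00 = 72.5 m³/s.

U_p ≈ 72.5 m³/s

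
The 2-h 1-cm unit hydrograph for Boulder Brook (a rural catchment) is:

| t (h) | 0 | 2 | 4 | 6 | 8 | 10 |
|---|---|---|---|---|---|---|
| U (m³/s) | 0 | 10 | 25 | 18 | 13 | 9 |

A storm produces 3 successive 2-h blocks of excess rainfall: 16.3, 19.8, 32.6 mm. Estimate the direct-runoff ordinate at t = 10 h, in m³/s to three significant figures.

Q ≈ 99.1 m³/s

By discrete convolution, Q_j = Σ (P_i / 10 mm) · U_{j−i}.
At t = 10 h (j=5): Q = (16.3/10)·9 + (19.8/10)·13 + (32.6/10)·18 = 99.1 m³/s.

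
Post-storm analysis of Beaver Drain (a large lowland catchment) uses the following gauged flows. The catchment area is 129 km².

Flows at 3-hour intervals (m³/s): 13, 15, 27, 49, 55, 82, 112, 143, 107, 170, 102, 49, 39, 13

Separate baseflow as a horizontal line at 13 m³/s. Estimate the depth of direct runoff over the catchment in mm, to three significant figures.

d ≈ 66.5 mm

Direct runoff: 0.0, 2.0, 14.0, 36.0, 42.0, 69.0, 99.0, 130.0, 94.0, 157.0, 89.0, 36.0, 26.0, 0.0 m³/s; ΣQ_DR = 794.0 m³/s.
V = ΣQ_DR · Δt = 794.0 × 10800 s = 8.575 × 10^6 m³.
Over A = 129 km², depth = V / A = 66.5 mm.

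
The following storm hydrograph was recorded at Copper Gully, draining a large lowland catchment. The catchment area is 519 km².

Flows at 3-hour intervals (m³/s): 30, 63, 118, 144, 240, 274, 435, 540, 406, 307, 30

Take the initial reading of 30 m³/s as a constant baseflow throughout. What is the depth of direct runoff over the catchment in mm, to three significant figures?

Direct runoff: 0.0, 33.0, 88.0, 114.0, 210.0, 244.0, 405.0, 510.0, 376.0, 277.0, 0.0 m³/s; ΣQ_DR = 2257 m³/s.
V = ΣQ_DR · Δt = 2257 × 10800 s = 2.438 × 10^7 m³.
Over A = 519 km², depth = V / A = 47.0 mm.

d ≈ 47.0 mm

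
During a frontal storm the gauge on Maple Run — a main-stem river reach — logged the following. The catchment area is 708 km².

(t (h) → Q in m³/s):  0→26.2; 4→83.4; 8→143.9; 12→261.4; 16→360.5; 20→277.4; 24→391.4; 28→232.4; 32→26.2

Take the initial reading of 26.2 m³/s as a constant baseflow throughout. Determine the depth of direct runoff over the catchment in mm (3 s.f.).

Direct runoff: 0.0, 57.2, 117.7, 235.2, 334.3, 251.2, 365.2, 206.2, 0.0 m³/s; ΣQ_DR = 1567 m³/s.
V = ΣQ_DR · Δt = 1567 × 14400 s = 2.256 × 10^7 m³.
Over A = 708 km², depth = V / A = 31.9 mm.

d ≈ 31.9 mm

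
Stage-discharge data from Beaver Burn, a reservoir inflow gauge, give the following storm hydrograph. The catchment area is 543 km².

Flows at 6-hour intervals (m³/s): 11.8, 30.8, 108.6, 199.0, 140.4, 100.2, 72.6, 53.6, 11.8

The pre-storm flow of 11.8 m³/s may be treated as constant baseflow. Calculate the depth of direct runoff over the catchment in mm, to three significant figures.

Direct runoff: 0.0, 19.0, 96.8, 187.2, 128.6, 88.4, 60.8, 41.8, 0.0 m³/s; ΣQ_DR = 622.6 m³/s.
V = ΣQ_DR · Δt = 622.6 × 21600 s = 1.345 × 10^7 m³.
Over A = 543 km², depth = V / A = 24.8 mm.

d ≈ 24.8 mm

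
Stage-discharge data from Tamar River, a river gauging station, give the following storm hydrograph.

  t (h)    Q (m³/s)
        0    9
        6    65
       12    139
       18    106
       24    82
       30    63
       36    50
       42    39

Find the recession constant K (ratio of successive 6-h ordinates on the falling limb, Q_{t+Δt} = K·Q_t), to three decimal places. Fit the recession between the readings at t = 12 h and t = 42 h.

K ≈ 0.776

Using the recession-limb readings at t = 12 h and t = 42 h: Q falls from 139 to 39 m³/s over 5 intervals.
K = (Q₂/Q₁)^(1/5) = (39/139)^(1/5) = 0.776.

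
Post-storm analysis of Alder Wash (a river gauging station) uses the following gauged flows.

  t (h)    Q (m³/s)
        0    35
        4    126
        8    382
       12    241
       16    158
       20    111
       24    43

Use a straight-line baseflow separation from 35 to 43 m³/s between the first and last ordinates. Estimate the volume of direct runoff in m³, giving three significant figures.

Direct-runoff ordinates (Q − Q_b): 0.00, 89.67, 344.33, 202.00, 117.67, 69.33, 0.00 m³/s.
ΣQ_DR = 823.0 m³/s.
With Δt = 4 h = 14400 s, V = ΣQ_DR · Δt = 823.0 × 14400 = 1.19 × 10^7 m³.

V ≈ 1.19 × 10^7 m³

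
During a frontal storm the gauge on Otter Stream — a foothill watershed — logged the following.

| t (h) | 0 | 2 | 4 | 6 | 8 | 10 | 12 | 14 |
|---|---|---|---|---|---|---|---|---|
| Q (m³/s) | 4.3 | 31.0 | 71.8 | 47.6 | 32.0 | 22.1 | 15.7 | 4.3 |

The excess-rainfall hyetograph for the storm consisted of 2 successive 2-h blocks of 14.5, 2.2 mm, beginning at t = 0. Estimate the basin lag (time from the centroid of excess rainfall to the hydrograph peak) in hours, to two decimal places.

t_L ≈ 2.74 h

Centroid of excess rainfall: t_c = Σ P_i·t̄_i / ΣP_i = 1.2635 h (block centres at 1, 3 h).
Hydrograph peak occurs at t = 4 h, so basin lag t_L = 4 − 1.2635 = 2.74 h.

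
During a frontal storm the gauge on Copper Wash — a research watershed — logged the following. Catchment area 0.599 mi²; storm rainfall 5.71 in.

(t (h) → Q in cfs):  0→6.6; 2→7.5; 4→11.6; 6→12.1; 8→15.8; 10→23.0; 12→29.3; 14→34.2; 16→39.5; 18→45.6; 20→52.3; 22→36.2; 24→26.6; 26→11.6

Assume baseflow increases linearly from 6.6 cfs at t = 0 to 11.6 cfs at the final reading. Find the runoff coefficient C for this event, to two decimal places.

C ≈ 0.20

ΣQ_DR = 224.5 cfs; V = ΣQ_DR·Δt = 1.616 × 10^6 ft³.
Runoff depth d = V / A = 1.162 in.
C = d / P = 1.162 / 5.71 = 0.20.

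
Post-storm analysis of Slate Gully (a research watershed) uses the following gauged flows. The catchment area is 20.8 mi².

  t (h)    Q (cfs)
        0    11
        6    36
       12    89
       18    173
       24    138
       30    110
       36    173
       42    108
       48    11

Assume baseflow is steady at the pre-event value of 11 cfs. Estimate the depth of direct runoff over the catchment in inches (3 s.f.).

d ≈ 0.335 in

Direct runoff: 0.0, 25.0, 78.0, 162.0, 127.0, 99.0, 162.0, 97.0, 0.0 cfs; ΣQ_DR = 750.0 cfs.
V = ΣQ_DR · Δt = 750.0 × 21600 s = 1.620 × 10^7 ft³.
Over A = 20.8 mi², depth = V / A = 0.335 in.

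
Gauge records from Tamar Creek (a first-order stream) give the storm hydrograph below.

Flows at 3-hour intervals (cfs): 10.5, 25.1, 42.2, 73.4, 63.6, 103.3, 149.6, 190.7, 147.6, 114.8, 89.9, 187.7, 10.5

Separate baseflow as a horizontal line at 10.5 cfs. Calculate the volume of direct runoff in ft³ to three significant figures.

Direct-runoff ordinates (Q − Q_b): 0.0, 14.6, 31.7, 62.9, 53.1, 92.8, 139.1, 180.2, 137.1, 104.3, 79.4, 177.2, 0.0 cfs.
ΣQ_DR = 1072 cfs.
With Δt = 3 h = 10800 s, V = ΣQ_DR · Δt = 1072 × 10800 = 1.16 × 10^7 ft³.

V ≈ 1.16 × 10^7 ft³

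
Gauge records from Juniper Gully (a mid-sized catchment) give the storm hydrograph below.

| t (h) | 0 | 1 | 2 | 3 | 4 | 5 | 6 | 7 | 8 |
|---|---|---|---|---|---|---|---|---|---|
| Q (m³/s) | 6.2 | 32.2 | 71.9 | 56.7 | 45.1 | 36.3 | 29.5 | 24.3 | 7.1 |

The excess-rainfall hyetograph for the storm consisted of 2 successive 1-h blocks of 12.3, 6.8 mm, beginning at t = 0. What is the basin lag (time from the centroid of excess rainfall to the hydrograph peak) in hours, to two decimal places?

t_L ≈ 1.14 h

Centroid of excess rainfall: t_c = Σ P_i·t̄_i / ΣP_i = 0.8560 h (block centres at 0.5, 1.5 h).
Hydrograph peak occurs at t = 2 h, so basin lag t_L = 2 − 0.8560 = 1.14 h.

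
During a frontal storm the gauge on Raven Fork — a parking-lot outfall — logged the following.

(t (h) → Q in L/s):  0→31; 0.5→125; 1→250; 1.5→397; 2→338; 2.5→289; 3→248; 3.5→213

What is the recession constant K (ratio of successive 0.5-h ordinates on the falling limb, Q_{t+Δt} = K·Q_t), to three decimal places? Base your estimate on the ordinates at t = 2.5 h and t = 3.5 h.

Using the recession-limb readings at t = 2.5 h and t = 3.5 h: Q falls from 289 to 213 L/s over 2 intervals.
K = (Q₂/Q₁)^(1/2) = (213/289)^(1/2) = 0.859.

K ≈ 0.859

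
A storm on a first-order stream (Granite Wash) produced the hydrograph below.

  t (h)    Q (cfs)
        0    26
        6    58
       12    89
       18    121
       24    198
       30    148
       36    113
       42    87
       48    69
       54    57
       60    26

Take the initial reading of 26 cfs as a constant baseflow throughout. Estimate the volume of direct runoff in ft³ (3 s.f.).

V ≈ 1.52 × 10^7 ft³

Direct-runoff ordinates (Q − Q_b): 0.0, 32.0, 63.0, 95.0, 172.0, 122.0, 87.0, 61.0, 43.0, 31.0, 0.0 cfs.
ΣQ_DR = 706.0 cfs.
With Δt = 6 h = 21600 s, V = ΣQ_DR · Δt = 706.0 × 21600 = 1.52 × 10^7 ft³.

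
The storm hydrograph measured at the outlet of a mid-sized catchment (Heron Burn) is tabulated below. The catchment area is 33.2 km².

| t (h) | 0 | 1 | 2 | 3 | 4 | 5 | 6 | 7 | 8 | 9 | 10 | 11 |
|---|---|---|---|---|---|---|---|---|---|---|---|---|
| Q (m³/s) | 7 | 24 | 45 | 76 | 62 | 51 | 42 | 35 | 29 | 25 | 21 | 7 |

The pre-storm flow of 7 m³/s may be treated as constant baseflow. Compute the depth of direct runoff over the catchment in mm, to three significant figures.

Direct runoff: 0.0, 17.0, 38.0, 69.0, 55.0, 44.0, 35.0, 28.0, 22.0, 18.0, 14.0, 0.0 m³/s; ΣQ_DR = 340.0 m³/s.
V = ΣQ_DR · Δt = 340.0 × 3600 s = 1.224 × 10^6 m³.
Over A = 33.2 km², depth = V / A = 36.9 mm.

d ≈ 36.9 mm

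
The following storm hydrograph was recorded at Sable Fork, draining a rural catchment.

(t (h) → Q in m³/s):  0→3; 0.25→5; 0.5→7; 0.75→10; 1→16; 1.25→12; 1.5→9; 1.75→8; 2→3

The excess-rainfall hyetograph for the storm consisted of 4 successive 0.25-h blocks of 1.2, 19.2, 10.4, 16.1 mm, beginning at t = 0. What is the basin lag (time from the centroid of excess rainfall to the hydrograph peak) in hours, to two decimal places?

Centroid of excess rainfall: t_c = Σ P_i·t̄_i / ΣP_i = 0.5957 h (block centres at 0.125, 0.375, 0.625, 0.875 h).
Hydrograph peak occurs at t = 1 h, so basin lag t_L = 1 − 0.5957 = 0.40 h.

t_L ≈ 0.40 h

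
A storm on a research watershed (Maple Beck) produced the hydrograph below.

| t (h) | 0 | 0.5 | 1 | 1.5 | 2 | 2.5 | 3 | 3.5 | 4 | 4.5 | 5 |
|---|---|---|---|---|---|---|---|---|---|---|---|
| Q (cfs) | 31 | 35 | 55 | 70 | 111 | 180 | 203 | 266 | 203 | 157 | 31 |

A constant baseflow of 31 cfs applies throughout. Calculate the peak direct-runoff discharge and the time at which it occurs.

Q_p = 235.0 cfs at t = 3.5 h

Subtracting baseflow gives direct-runoff ordinates: 0.0, 4.0, 24.0, 39.0, 80.0, 149.0, 172.0, 235.0, 172.0, 126.0, 0.0 cfs.
The maximum is 235.0 cfs, occurring at the reading for t = 3.5 h.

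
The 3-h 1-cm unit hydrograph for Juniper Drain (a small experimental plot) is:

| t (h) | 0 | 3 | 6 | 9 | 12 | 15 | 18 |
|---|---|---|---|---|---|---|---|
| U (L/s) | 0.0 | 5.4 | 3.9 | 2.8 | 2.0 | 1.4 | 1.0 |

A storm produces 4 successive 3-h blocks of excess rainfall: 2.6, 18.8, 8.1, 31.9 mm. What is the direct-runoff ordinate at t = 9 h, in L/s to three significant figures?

Q ≈ 12.4 L/s

By discrete convolution, Q_j = Σ (P_i / 10 mm) · U_{j−i}.
At t = 9 h (j=3): Q = (2.6/10)·2.8 + (18.8/10)·3.9 + (8.1/10)·5.4 + (31.9/10)·0.0 = 12.4 L/s.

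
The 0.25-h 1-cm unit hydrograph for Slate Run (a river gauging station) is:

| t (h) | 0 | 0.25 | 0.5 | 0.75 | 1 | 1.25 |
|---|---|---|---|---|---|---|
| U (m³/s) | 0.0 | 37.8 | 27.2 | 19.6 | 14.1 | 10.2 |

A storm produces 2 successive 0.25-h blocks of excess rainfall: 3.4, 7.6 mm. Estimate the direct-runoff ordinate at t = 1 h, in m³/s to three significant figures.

Q ≈ 19.7 m³/s

By discrete convolution, Q_j = Σ (P_i / 10 mm) · U_{j−i}.
At t = 1 h (j=4): Q = (3.4/10)·14.1 + (7.6/10)·19.6 = 19.7 m³/s.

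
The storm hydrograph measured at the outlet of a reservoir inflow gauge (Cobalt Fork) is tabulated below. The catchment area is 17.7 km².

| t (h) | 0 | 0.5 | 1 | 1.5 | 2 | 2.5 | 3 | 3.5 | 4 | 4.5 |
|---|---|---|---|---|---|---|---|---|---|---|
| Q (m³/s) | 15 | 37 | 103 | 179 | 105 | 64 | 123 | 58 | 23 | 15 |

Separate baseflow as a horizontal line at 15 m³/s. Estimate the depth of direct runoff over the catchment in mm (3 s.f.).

Direct runoff: 0.0, 22.0, 88.0, 164.0, 90.0, 49.0, 108.0, 43.0, 8.0, 0.0 m³/s; ΣQ_DR = 572.0 m³/s.
V = ΣQ_DR · Δt = 572.0 × 1800 s = 1.030 × 10^6 m³.
Over A = 17.7 km², depth = V / A = 58.2 mm.

d ≈ 58.2 mm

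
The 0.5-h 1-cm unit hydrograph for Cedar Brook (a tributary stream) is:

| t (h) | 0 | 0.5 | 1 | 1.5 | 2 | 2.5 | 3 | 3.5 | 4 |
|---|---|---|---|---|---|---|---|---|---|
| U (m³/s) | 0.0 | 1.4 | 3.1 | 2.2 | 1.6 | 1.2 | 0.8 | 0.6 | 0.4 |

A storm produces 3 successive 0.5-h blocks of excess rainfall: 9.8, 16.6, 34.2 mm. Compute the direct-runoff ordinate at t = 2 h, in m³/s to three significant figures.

Q ≈ 15.8 m³/s

By discrete convolution, Q_j = Σ (P_i / 10 mm) · U_{j−i}.
At t = 2 h (j=4): Q = (9.8/10)·1.6 + (16.6/10)·2.2 + (34.2/10)·3.1 = 15.8 m³/s.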